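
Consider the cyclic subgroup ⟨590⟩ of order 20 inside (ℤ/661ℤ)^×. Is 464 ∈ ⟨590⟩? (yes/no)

yes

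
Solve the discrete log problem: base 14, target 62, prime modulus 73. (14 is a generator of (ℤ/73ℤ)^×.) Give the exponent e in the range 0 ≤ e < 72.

Successive powers of 14 modulo 73:
  14^0=1  14^1=14  14^2=50  14^3=43  14^4=18  14^5=33
  14^6=24  14^7=44  14^8=32  14^9=10  14^10=67  14^11=62
So 14^11 ≡ 62 (mod 73), giving e = 11.

11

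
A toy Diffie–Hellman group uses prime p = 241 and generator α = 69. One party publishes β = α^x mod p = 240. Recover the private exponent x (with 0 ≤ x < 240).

120

Baby-step giant-step with m = ceil(sqrt(240)) = 16.
Baby table (69^j mod 241 for j=0..15):
  0:1  1:69  2:182  3:26  4:107  5:153  6:194  7:131
  8:122  9:224  10:32  11:39  12:40  13:109  14:50  15:76
Giant step factor: 69^(-16) ≡ 54 (mod 241).
Scan 240·54^i mod 241 for i = 0, 1, …:
  i=0: 240   i=1: 187   i=2: 217   i=3: 150
  i=4: 147   i=5: 226   i=6: 154   i=7: 122
Match at i=7, j=8: x = 7·16 + 8 = 120.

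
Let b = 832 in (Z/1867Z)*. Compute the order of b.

The order of 832 must divide p − 1 = 1866 = 2 · 3 · 311.
Divisors: 1, 2, 3, 6, 311, 622, 933, 1866.
Check each in increasing order: 832^1 ≡ 832;  832^2 ≡ 1434;  832^3 ≡ 75;  832^6 ≡ 24;  832^311 ≡ 1033;  832^622 ≡ 1032;  832^933 ≡ 1866;  832^1866 ≡ 1.
Smallest exponent giving 1 is 1866.

1866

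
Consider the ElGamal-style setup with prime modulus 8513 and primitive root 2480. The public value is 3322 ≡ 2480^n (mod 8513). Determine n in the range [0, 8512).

Baby-step giant-step with m = ceil(sqrt(8512)) = 93.
Baby table (2480^j mod 8513 for j=0..92):
  0:1  1:2480  2:4014  3:3023  4:5600  5:3297  6:4080  7:4956
  8:6621  9:7016  10:7621  11:1220  12:3485  13:2105  14:1931  15:4574
  16:4204  17:6008  18:2090  19:7296  20:3955  21:1424  22:7138  23:3713
  24:5687  25:6232  26:4265  27:4054  28:67  29:4413  30:5035  31:6742
  32:628  33:8074  34:944  35:45  36:931  37:1857  38:8340  39:5123
  40:3644  41:4827  42:1682  43:8503  44:739  45:2425  46:3822  47:3591
  48:1082  49:1765  50:1518  51:1894  52:6457  53:407  54:4826  55:7715
  56:4489  57:6229  58:5338  59:525  60:8024  61:4639  62:3657  63:3015
  64:2786  65:5237  66:5435  67:2721  68:5784  69:8428  70:2025  71:7843
  72:6948  73:728  74:684  75:2233  76:4390  77:7586  78:8063  79:7716
  80:6969  81:1730  82:8361  83:6125  84:2808  85:206  86:100  87:1123
  88:1289  89:4345  90:6655  91:6206  92:7889
Giant step factor: 2480^(-93) ≡ 1591 (mod 8513).
Scan 3322·1591^i mod 8513 for i = 0, 1, …:
  i=0: 3322   i=1: 7242   i=2: 3933   i=3: 348
  i=4: 323   i=5: 3113   i=6: 6730   i=7: 6589
  i=8: 3596   i=9: 500     …   i=60: 6453
  i=61: 45
Match at i=61, j=35: n = 61·93 + 35 = 5708.

5708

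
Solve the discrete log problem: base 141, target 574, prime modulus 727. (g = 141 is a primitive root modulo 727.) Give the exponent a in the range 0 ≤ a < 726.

701

Baby-step giant-step with m = ceil(sqrt(726)) = 27.
Baby table (141^j mod 727 for j=0..26):
  0:1  1:141  2:252  3:636  4:255  5:332  6:284  7:59
  8:322  9:328  10:447  11:505  12:686  13:35  14:573  15:96
  16:450  17:201  18:715  19:489  20:611  21:365  22:575  23:378
  24:227  25:19  26:498
Giant step factor: 141^(-27) ≡ 285 (mod 727).
Scan 574·285^i mod 727 for i = 0, 1, …:
  i=0: 574   i=1: 15   i=2: 640   i=3: 650
  i=4: 592   i=5: 56   i=6: 693   i=7: 488
  i=8: 223   i=9: 306     …   i=24: 591
  i=25: 498
Match at i=25, j=26: a = 25·27 + 26 = 701.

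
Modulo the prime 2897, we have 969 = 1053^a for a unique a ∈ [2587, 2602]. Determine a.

2588

Compute 1053^2587 mod 2897 = 1924, then multiply by 1053 repeatedly:
  1053^2587=1924  1053^2588=969
Found 969 at exponent 2588.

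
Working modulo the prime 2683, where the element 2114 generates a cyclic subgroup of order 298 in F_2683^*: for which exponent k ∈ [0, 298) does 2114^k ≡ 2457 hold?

77

Baby-step giant-step with m = ceil(sqrt(298)) = 18.
Baby table (2114^j mod 2683 for j=0..17):
  0:1  1:2114  2:1801  3:137  4:2537  5:2584  6:2671  7:1462
  8:2535  9:1039  10:1752  11:1188  12:144  13:1237  14:1776  15:947
  16:440  17:1842
Giant step factor: 2114^(-18) ≡ 1371 (mod 2683).
Scan 2457·1371^i mod 2683 for i = 0, 1, …:
  i=0: 2457   i=1: 1382   i=2: 524   i=3: 2043
  i=4: 2584
Match at i=4, j=5: k = 4·18 + 5 = 77.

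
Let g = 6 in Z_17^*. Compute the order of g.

16

The order of 6 must divide p − 1 = 16 = 2^4.
Divisors: 1, 2, 4, 8, 16.
Check each in increasing order: 6^1 ≡ 6;  6^2 ≡ 2;  6^4 ≡ 4;  6^8 ≡ 16;  6^16 ≡ 1.
Smallest exponent giving 1 is 16.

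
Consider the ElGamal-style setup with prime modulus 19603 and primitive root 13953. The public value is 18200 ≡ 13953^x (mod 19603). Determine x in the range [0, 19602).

13191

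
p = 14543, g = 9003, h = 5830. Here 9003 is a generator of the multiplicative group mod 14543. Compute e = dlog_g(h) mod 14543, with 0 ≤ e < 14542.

4361

Baby-step giant-step with m = ceil(sqrt(14542)) = 121.
Baby table (9003^j mod 14543 for j=0..120):
  0:1  1:9003  2:5870  3:12891  4:4533  5:2941  6:9563  7:1129
  8:13373  9:10165  10:10939  11:13164  12:4585  13:5721  14:9400  15:2483
  16:1858  17:3124  18:13753  19:13700  20:1917  21:10753  22:11051  23:3490
  24:7590  25:9756  26:8091  27:11929  28:11275  29:13228  30:13600  31:3283
  32:5473  33:1735  34:1023  35:4350  36:13294  37:11535  38:12585  39:12785
  40:10053  41:6070  42:10159  43:550  44:7030  45:14497  46:7609  47:6297
  48:3277  49:9627  50:10144  51:10935  52:6238  53:10191  54:12329  55:5811
  56:5262  57:7235  58:13151  59:3890  60:2126  61:1790  62:1726  63:7254
  64:9692  65:13619  66:14367  67:659  68:13976  69:14435  70:2057  71:5932
  72:3900  73:4898  74:2318  75:14292  76:8955  77:10016  78:7448  79:11114
  80:3502  81:13825  82:7481  83:2810  84:8153  85:2938  86:11640  87:12605
  88:3786  89:11109  90:2116  91:13561  92:1198  93:9231  94:7991  95:13295
  96:5995  97:3912  98:11133  99:43  100:9011  101:5179  102:1679  103:5860
  104:10119  105:4005  106:4918  107:7862  108:805  109:5001  110:13418  111:8096
  112:13315  113:11539  114:4968  115:7179  116:3445  117:9659  118:7380  119:9716
  120:11546
Giant step factor: 9003^(-121) ≡ 10718 (mod 14543).
Scan 5830·10718^i mod 14543 for i = 0, 1, …:
  i=0: 5830   i=1: 9212   i=2: 1789   i=3: 6828
  i=4: 2128   i=5: 4480   i=6: 10197   i=7: 801
  i=8: 4748   i=9: 3107     …   i=35: 3942
  i=36: 2941
Match at i=36, j=5: e = 36·121 + 5 = 4361.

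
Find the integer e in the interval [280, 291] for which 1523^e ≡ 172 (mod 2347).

283

Compute 1523^280 mod 2347 = 2152, then multiply by 1523 repeatedly:
  1523^280=2152  1523^281=1084  1523^282=991  1523^283=172
Found 172 at exponent 283.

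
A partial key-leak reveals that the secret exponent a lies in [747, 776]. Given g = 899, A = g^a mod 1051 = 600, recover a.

758

Compute 899^747 mod 1051 = 551, then multiply by 899 repeatedly:
  899^747=551  899^748=328  899^749=592  899^750=402  899^751=905
  899^752=121  899^753=526  899^754=975  899^755=1042  899^756=317
  899^757=162  899^758=600
Found 600 at exponent 758.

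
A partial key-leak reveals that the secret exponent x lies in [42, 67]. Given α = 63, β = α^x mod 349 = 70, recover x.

Compute 63^42 mod 349 = 37, then multiply by 63 repeatedly:
  63^42=37  63^43=237  63^44=273  63^45=98  63^46=241
  63^47=176  63^48=269  63^49=195  63^50=70
Found 70 at exponent 50.

50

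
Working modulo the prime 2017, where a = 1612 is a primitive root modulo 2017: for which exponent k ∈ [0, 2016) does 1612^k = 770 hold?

1997

Baby-step giant-step with m = ceil(sqrt(2016)) = 45.
Baby table (1612^j mod 2017 for j=0..44):
  0:1  1:1612  2:648  3:1787  4:368  5:218  6:458  7:74
  8:285  9:1561  10:1133  11:1011  12:2013  13:1620  14:1442  15:920
  16:545  17:1145  18:185  19:1721  20:877  21:1824  22:1519  23:2007
  24:16  25:1588  26:283  27:354  28:1854  29:1471  30:1277  31:1184
  32:526  33:772  34:1992  35:40  36:1953  37:1716  38:885  39:601
  40:652  41:167  42:943  43:1315  44:1930
Giant step factor: 1612^(-45) ≡ 1307 (mod 2017).
Scan 770·1307^i mod 2017 for i = 0, 1, …:
  i=0: 770   i=1: 1924   i=2: 1486   i=3: 1848
  i=4: 987   i=5: 1146   i=6: 1208   i=7: 1562
  i=8: 330   i=9: 1689     …   i=43: 41
  i=44: 1145
Match at i=44, j=17: k = 44·45 + 17 = 1997.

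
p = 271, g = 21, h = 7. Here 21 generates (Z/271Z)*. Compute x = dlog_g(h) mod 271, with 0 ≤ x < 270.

208

Baby-step giant-step with m = ceil(sqrt(270)) = 17.
Baby table (21^j mod 271 for j=0..16):
  0:1  1:21  2:170  3:47  4:174  5:131  6:41  7:48
  8:195  9:30  10:88  11:222  12:55  13:71  14:136  15:146
  16:85
Giant step factor: 21^(-17) ≡ 75 (mod 271).
Scan 7·75^i mod 271 for i = 0, 1, …:
  i=0: 7   i=1: 254   i=2: 80   i=3: 38
  i=4: 140   i=5: 202   i=6: 245   i=7: 218
  i=8: 90   i=9: 246   i=10: 22   i=11: 24
  i=12: 174
Match at i=12, j=4: x = 12·17 + 4 = 208.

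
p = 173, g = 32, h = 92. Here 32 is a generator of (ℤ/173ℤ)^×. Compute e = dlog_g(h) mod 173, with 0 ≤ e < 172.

Baby-step giant-step with m = ceil(sqrt(172)) = 14.
Baby table (32^j mod 173 for j=0..13):
  0:1  1:32  2:159  3:71  4:23  5:44  6:24  7:76
  8:10  9:147  10:33  11:18  12:57  13:94
Giant step factor: 32^(-14) ≡ 31 (mod 173).
Scan 92·31^i mod 173 for i = 0, 1, …:
  i=0: 92   i=1: 84   i=2: 9   i=3: 106
  i=4: 172   i=5: 142   i=6: 77   i=7: 138
  i=8: 126   i=9: 100   i=10: 159
Match at i=10, j=2: e = 10·14 + 2 = 142.

142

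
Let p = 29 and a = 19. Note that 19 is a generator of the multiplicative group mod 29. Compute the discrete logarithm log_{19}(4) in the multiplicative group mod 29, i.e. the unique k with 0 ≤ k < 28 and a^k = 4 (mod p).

22

Successive powers of 19 modulo 29:
  19^0=1  19^1=19  19^2=13  19^3=15  19^4=24  19^5=21
  19^6=22  19^7=12  19^8=25  19^9=11  19^10=6  19^11=27
  19^12=20  19^13=3  19^14=28  19^15=10  19^16=16  19^17=14
  19^18=5  19^19=8  19^20=7  19^21=17  19^22=4
So 19^22 ≡ 4 (mod 29), giving k = 22.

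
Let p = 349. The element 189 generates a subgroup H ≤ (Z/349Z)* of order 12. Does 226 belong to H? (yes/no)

yes

⟨189⟩ has order 12; its elements mod 349 are {1, 24, 122, 123, 136, 160, 189, 213, 226, 227, 325, 348}.
226 is in this set.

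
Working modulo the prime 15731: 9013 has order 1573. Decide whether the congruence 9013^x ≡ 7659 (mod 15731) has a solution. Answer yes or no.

no

7659 ∈ ⟨9013⟩ iff 7659^1573 ≡ 1 (mod 15731), since |⟨9013⟩| = 1573.
7659^1573 mod 15731 = 7008.
Since 7008 ≠ 1, 7659 does not lie in the subgroup.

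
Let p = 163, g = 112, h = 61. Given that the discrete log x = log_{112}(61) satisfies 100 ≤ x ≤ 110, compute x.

102

Compute 112^100 mod 163 = 131, then multiply by 112 repeatedly:
  112^100=131  112^101=2  112^102=61
Found 61 at exponent 102.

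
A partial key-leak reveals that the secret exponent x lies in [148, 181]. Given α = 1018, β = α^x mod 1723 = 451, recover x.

164

Compute 1018^148 mod 1723 = 119, then multiply by 1018 repeatedly:
  1018^148=119  1018^149=532  1018^150=554  1018^151=551  1018^152=943
  1018^153=263  1018^154=669  1018^155=457  1018^156=16  1018^157=781
  1018^158=755  1018^159=132  1018^160=1705  1018^161=629  1018^162=1089
  1018^163=713  1018^164=451
Found 451 at exponent 164.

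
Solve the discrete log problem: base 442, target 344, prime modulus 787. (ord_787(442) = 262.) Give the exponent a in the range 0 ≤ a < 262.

76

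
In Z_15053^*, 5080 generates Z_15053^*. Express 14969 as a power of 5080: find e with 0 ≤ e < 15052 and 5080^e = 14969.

14154

Baby-step giant-step with m = ceil(sqrt(15052)) = 123.
Baby table (5080^j mod 15053 for j=0..122):
  0:1  1:5080  2:5558  3:10265  4:2608  5:2000  6:14278  7:6886
  8:12761  9:7662  10:10955  11:459  12:13558  13:7165  14:46  15:7885
  16:14820  17:5547  18:14597  19:1682  20:9509  21:643  22:14992  23:6233
  24:7181  25:6061  26:6495  27:13477  28:2116  29:1438  30:4335  31:14314
  32:9130  33:2107  34:877  35:14525  36:12247  37:711  38:14213  39:7852
  40:12763  41:2769  42:7018  43:5936  44:3721  45:11165  46:13549  47:6604
  48:10236  49:5818  50:6401  51:2600  52:6519  53:14973  54:31  55:6950
  56:6715  57:2102  58:5583  59:1788  60:6081  61:2724  62:4213  63:11727
  64:8439  65:14229  66:13867  67:11373  68:1426  69:3587  70:7830  71:6374
  72:917  73:6983  74:8772  75:4880  76:13162  77:12587  78:11869  79:7255
  80:5656  81:11356  82:5384  83:14472  84:13961  85:7197  86:12076  87:5105
  88:12134  89:13738  90:3332  91:6988  92:4066  93:2564  94:4275  95:10574
  96:6816  97:3380  98:9980  99:14949  100:13588  101:9035  102:1203  103:14775
  104:2742  105:5335  106:6400  107:12573  108:961  109:4708  110:12476  111:4950
  112:7490  113:10269  114:7875  115:9179  116:10179  117:2265  118:5708  119:4562
  120:8393  121:6344  122:14100
Giant step factor: 5080^(-123) ≡ 8529 (mod 15053).
Scan 14969·8529^i mod 15053 for i = 0, 1, …:
  i=0: 14969   i=1: 6108   i=2: 11752   i=3: 9934
  i=4: 8802   i=5: 2947   i=6: 11506   i=7: 4167
  i=8: 210   i=9: 14836     …   i=114: 6667
  i=115: 7662
Match at i=115, j=9: e = 115·123 + 9 = 14154.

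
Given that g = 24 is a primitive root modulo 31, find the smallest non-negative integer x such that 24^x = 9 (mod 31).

14

Successive powers of 24 modulo 31:
  24^0=1  24^1=24  24^2=18  24^3=29  24^4=14  24^5=26
  24^6=4  24^7=3  24^8=10  24^9=23  24^10=25  24^11=11
  24^12=16  24^13=12  24^14=9
So 24^14 ≡ 9 (mod 31), giving x = 14.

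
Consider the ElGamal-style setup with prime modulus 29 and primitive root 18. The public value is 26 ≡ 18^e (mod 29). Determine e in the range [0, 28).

17

Successive powers of 18 modulo 29:
  18^0=1  18^1=18  18^2=5  18^3=3  18^4=25  18^5=15
  18^6=9  18^7=17  18^8=16  18^9=27  18^10=22  18^11=19
  18^12=23  18^13=8  18^14=28  18^15=11  18^16=24  18^17=26
So 18^17 ≡ 26 (mod 29), giving e = 17.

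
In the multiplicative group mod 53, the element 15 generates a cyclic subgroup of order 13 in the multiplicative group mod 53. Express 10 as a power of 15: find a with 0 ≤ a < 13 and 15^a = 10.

4

Successive powers of 15 modulo 53:
  15^0=1  15^1=15  15^2=13  15^3=36  15^4=10
So 15^4 ≡ 10 (mod 53), giving a = 4.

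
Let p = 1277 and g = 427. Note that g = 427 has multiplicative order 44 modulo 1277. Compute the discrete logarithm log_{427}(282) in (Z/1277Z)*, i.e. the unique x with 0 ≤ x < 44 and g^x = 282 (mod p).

24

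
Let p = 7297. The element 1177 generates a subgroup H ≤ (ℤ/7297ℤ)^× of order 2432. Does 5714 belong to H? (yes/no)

yes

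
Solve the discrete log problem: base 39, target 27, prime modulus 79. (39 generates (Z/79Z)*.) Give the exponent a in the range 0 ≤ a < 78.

Successive powers of 39 modulo 79:
  39^0=1  39^1=39  39^2=20  39^3=69  39^4=5  39^5=37
  39^6=21  39^7=29  39^8=25  39^9=27
So 39^9 ≡ 27 (mod 79), giving a = 9.

9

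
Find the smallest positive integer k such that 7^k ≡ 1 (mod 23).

The order of 7 must divide p − 1 = 22 = 2 · 11.
Divisors: 1, 2, 11, 22.
Check each in increasing order: 7^1 ≡ 7;  7^2 ≡ 3;  7^11 ≡ 22;  7^22 ≡ 1.
Smallest exponent giving 1 is 22.

22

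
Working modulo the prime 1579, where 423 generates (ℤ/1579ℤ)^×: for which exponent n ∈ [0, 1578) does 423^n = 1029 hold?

Baby-step giant-step with m = ceil(sqrt(1578)) = 40.
Baby table (423^j mod 1579 for j=0..39):
  0:1  1:423  2:502  3:760  4:943  5:981  6:1265  7:1393
  8:272  9:1368  10:750  11:1450  12:698  13:1560  14:1437  15:1515
  16:1350  17:1031  18:309  19:1229  20:376  21:1148  22:851  23:1540
  24:872  25:949  26:361  27:1119  28:1216  29:1193  30:938  31:445
  32:334  33:751  34:294  35:1200  36:741  37:801  38:917  39:1036
Giant step factor: 423^(-40) ≡ 441 (mod 1579).
Scan 1029·441^i mod 1579 for i = 0, 1, …:
  i=0: 1029   i=1: 616   i=2: 68   i=3: 1566
  i=4: 583   i=5: 1305   i=6: 749   i=7: 298
  i=8: 361
Match at i=8, j=26: n = 8·40 + 26 = 346.

346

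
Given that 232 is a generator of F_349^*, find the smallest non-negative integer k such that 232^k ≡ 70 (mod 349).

110

Baby-step giant-step with m = ceil(sqrt(348)) = 19.
Baby table (232^j mod 349 for j=0..18):
  0:1  1:232  2:78  3:297  4:151  5:132  6:261  7:175
  8:116  9:39  10:323  11:250  12:66  13:305  14:262  15:58
  16:194  17:336  18:125
Giant step factor: 232^(-19) ≡ 275 (mod 349).
Scan 70·275^i mod 349 for i = 0, 1, …:
  i=0: 70   i=1: 55   i=2: 118   i=3: 342
  i=4: 169   i=5: 58
Match at i=5, j=15: k = 5·19 + 15 = 110.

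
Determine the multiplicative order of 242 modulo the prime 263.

131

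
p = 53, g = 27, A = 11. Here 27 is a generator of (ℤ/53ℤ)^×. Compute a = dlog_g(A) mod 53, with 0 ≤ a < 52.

Baby-step giant-step with m = ceil(sqrt(52)) = 8.
Baby table (27^j mod 53 for j=0..7):
  0:1  1:27  2:40  3:20  4:10  5:5  6:29  7:41
Giant step factor: 27^(-8) ≡ 44 (mod 53).
Scan 11·44^i mod 53 for i = 0, 1, …:
  i=0: 11   i=1: 7   i=2: 43   i=3: 37
  i=4: 38   i=5: 29
Match at i=5, j=6: a = 5·8 + 6 = 46.

46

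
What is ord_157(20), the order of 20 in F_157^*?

156

The order of 20 must divide p − 1 = 156 = 2^2 · 3 · 13.
Divisors: 1, 2, 3, 4, 6, 12, 13, 26, 39, 52, 78, 156.
Check each in increasing order: 20^1 ≡ 20;  20^2 ≡ 86;  20^3 ≡ 150;  20^4 ≡ 17;  20^6 ≡ 49;  20^12 ≡ 46;  20^13 ≡ 135;  20^26 ≡ 13;  20^39 ≡ 28;  20^52 ≡ 12;  20^78 ≡ 156;  20^156 ≡ 1.
Smallest exponent giving 1 is 156.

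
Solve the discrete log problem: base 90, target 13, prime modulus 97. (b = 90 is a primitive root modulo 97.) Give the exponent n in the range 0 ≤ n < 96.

55

Baby-step giant-step with m = ceil(sqrt(96)) = 10.
Baby table (90^j mod 97 for j=0..9):
  0:1  1:90  2:49  3:45  4:73  5:71  6:85  7:84
  8:91  9:42
Giant step factor: 90^(-10) ≡ 32 (mod 97).
Scan 13·32^i mod 97 for i = 0, 1, …:
  i=0: 13   i=1: 28   i=2: 23   i=3: 57
  i=4: 78   i=5: 71
Match at i=5, j=5: n = 5·10 + 5 = 55.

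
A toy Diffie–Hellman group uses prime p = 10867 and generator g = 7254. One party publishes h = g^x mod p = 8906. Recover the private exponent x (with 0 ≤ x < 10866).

9144

Baby-step giant-step with m = ceil(sqrt(10866)) = 105.
Baby table (7254^j mod 10867 for j=0..104):
  0:1  1:7254  2:2502  3:1618  4:612  5:5712  6:9844  7:1319
  8:5066  9:7437  10:4210  11:3070  12:3297  13:9038  14:1041  15:9716
  16:7369  17:10820  18:6806  19:1943  20:23  21:3837  22:3211  23:4613
  24:3209  25:972  26:9072  27:8603  28:7848  29:8046  30:9894  31:5408
  32:10629  33:1401  34:2209  35:6128  36:6482  37:9786  38:4400  39:1221
  40:529  41:1315  42:8651  43:8296  44:8605  45:622  46:2183  47:2263
  48:6632  49:319  50:10222  51:4847  52:5393  53:10489  54:7339  55:10540
  56:7815  57:7738  58:3397  59:6349  60:1300  61:8511  62:3367  63:6069
  64:2309  65:3439  66:6741  67:8581  68:398  69:7337  70:6899  71:2811
  72:4502  73:2173  74:5792  75:3346  76:5873  77:4102  78:2062  79:4756
  80:8166  81:147  82:1372  83:9183  84:9639  85:3028  86:2905  87:1757
  88:9154  89:5746  90:6539  91:10318  92:5743  93:6511  94:2812  95:889
  96:4675  97:7410  98:3958  99:718  100:3079  101:3381  102:9822  103:4736
  104:4357
Giant step factor: 7254^(-105) ≡ 5502 (mod 10867).
Scan 8906·5502^i mod 10867 for i = 0, 1, …:
  i=0: 8906   i=1: 1509   i=2: 130   i=3: 8905
  i=4: 6874   i=5: 3588   i=6: 6704   i=7: 2810
  i=8: 7746   i=9: 8985     …   i=86: 10341
  i=87: 7437
Match at i=87, j=9: x = 87·105 + 9 = 9144.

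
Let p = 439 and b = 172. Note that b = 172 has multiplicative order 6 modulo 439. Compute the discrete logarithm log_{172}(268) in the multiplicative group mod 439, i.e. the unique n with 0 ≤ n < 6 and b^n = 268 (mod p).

5

Successive powers of 172 modulo 439:
  172^0=1  172^1=172  172^2=171  172^3=438  172^4=267  172^5=268
So 172^5 ≡ 268 (mod 439), giving n = 5.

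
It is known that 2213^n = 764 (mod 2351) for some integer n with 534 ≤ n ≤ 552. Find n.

543

Compute 2213^534 mod 2351 = 1066, then multiply by 2213 repeatedly:
  2213^534=1066  2213^535=1005  2213^536=19  2213^537=2080  2213^538=2133
  2213^539=1872  2213^540=274  2213^541=2155  2213^542=1187  2213^543=764
Found 764 at exponent 543.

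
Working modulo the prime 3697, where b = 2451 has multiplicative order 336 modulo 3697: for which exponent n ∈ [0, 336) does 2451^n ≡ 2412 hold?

Baby-step giant-step with m = ceil(sqrt(336)) = 19.
Baby table (2451^j mod 3697 for j=0..18):
  0:1  1:2451  2:3473  3:1829  4:2115  5:671  6:3153  7:1273
  8:3552  9:3214  10:2904  11:979  12:176  13:2524  14:1243  15:265
  16:2540  17:3489  18:378
Giant step factor: 2451^(-19) ≡ 151 (mod 3697).
Scan 2412·151^i mod 3697 for i = 0, 1, …:
  i=0: 2412   i=1: 1906   i=2: 3137   i=3: 471
  i=4: 878   i=5: 3183   i=6: 23   i=7: 3473
Match at i=7, j=2: n = 7·19 + 2 = 135.

135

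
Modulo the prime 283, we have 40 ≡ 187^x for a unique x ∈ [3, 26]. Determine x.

14

Compute 187^3 mod 283 = 205, then multiply by 187 repeatedly:
  187^3=205  187^4=130  187^5=255  187^6=141  187^7=48
  187^8=203  187^9=39  187^10=218  187^11=14  187^12=71
  187^13=259  187^14=40
Found 40 at exponent 14.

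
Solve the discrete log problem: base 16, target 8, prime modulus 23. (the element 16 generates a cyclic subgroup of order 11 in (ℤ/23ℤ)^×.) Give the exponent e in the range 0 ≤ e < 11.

Successive powers of 16 modulo 23:
  16^0=1  16^1=16  16^2=3  16^3=2  16^4=9  16^5=6
  16^6=4  16^7=18  16^8=12  16^9=8
So 16^9 ≡ 8 (mod 23), giving e = 9.

9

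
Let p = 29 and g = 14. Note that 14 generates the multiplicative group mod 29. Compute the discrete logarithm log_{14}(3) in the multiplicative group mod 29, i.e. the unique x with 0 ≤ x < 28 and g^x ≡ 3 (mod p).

Successive powers of 14 modulo 29:
  14^0=1  14^1=14  14^2=22  14^3=18  14^4=20  14^5=19
  14^6=5  14^7=12  14^8=23  14^9=3
So 14^9 ≡ 3 (mod 29), giving x = 9.

9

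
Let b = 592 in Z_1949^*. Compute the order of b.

The order of 592 must divide p − 1 = 1948 = 2^2 · 487.
Divisors: 1, 2, 4, 487, 974, 1948.
Check each in increasing order: 592^1 ≡ 592;  592^2 ≡ 1593;  592^4 ≡ 51;  592^487 ≡ 1.
Smallest exponent giving 1 is 487.

487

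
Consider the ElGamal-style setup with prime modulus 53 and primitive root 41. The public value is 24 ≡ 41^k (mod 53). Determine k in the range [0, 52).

12

Baby-step giant-step with m = ceil(sqrt(52)) = 8.
Baby table (41^j mod 53 for j=0..7):
  0:1  1:41  2:38  3:21  4:13  5:3  6:17  7:8
Giant step factor: 41^(-8) ≡ 16 (mod 53).
Scan 24·16^i mod 53 for i = 0, 1, …:
  i=0: 24   i=1: 13
Match at i=1, j=4: k = 1·8 + 4 = 12.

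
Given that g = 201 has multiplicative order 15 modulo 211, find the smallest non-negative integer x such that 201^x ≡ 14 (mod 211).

Successive powers of 201 modulo 211:
  201^0=1  201^1=201  201^2=100  201^3=55  201^4=83  201^5=14
So 201^5 ≡ 14 (mod 211), giving x = 5.

5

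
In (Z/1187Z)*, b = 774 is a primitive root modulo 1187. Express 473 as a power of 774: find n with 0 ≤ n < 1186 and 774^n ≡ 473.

Baby-step giant-step with m = ceil(sqrt(1186)) = 35.
Baby table (774^j mod 1187 for j=0..34):
  0:1  1:774  2:828  3:1079  4:685  5:788  6:981  7:801
  8:360  9:882  10:143  11:291  12:891  13:1174  14:621  15:1106
  16:217  17:591  18:439  19:304  20:270  21:68  22:404  23:515
  24:965  25:287  26:169  27:236  28:1053  29:740  30:626  31:228
  32:796  33:51  34:303
Giant step factor: 774^(-35) ≡ 252 (mod 1187).
Scan 473·252^i mod 1187 for i = 0, 1, …:
  i=0: 473   i=1: 496   i=2: 357   i=3: 939
  i=4: 415   i=5: 124   i=6: 386   i=7: 1125
  i=8: 994   i=9: 31     …   i=22: 493
  i=23: 788
Match at i=23, j=5: n = 23·35 + 5 = 810.

810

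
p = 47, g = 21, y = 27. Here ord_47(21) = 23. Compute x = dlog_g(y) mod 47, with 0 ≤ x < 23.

Successive powers of 21 modulo 47:
  21^0=1  21^1=21  21^2=18  21^3=2  21^4=42  21^5=36
  21^6=4  21^7=37  21^8=25  21^9=8  21^10=27
So 21^10 ≡ 27 (mod 47), giving x = 10.

10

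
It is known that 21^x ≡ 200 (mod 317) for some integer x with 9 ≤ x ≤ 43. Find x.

27

Compute 21^9 mod 317 = 285, then multiply by 21 repeatedly:
  21^9=285  21^10=279  21^11=153  21^12=43  21^13=269
  21^14=260  21^15=71  21^16=223  21^17=245  21^18=73
  21^19=265  21^20=176  21^21=209  21^22=268  21^23=239
  21^24=264  21^25=155  21^26=85  21^27=200
Found 200 at exponent 27.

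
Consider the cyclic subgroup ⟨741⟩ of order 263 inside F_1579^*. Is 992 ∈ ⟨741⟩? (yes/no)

no

992 ∈ ⟨741⟩ iff 992^263 ≡ 1 (mod 1579), since |⟨741⟩| = 263.
992^263 mod 1579 = 1578.
Since 1578 ≠ 1, 992 does not lie in the subgroup.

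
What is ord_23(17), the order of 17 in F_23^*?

22

The order of 17 must divide p − 1 = 22 = 2 · 11.
Divisors: 1, 2, 11, 22.
Check each in increasing order: 17^1 ≡ 17;  17^2 ≡ 13;  17^11 ≡ 22;  17^22 ≡ 1.
Smallest exponent giving 1 is 22.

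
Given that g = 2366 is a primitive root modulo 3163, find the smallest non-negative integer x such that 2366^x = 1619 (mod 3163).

294

Baby-step giant-step with m = ceil(sqrt(3162)) = 57.
Baby table (2366^j mod 3163 for j=0..56):
  0:1  1:2366  2:2609  3:1881  4:105  5:1716  6:1927  7:1399
  8:1536  9:3052  10:3066  11:1397  12:3130  13:997  14:2467  15:1187
  16:2861  17:306  18:2832  19:1278  20:3083  21:500  22:38  23:1344
  24:1089  25:1892  26:827  27:1948  28:477  29:2554  30:1434  31:2108
  32:2640  33:2478  34:1909  35:3093  36:2019  37:824  38:1176  39:2139
  40:74  41:1119  42:123  43:22  44:1444  45:464  46:263  47:2310
  48:2959  49:1275  50:2311  51:2162  52:721  53:1029  54:2267  55:2437
  56:2956
Giant step factor: 2366^(-57) ≡ 698 (mod 3163).
Scan 1619·698^i mod 3163 for i = 0, 1, …:
  i=0: 1619   i=1: 871   i=2: 662   i=3: 278
  i=4: 1101   i=5: 3052
Match at i=5, j=9: x = 5·57 + 9 = 294.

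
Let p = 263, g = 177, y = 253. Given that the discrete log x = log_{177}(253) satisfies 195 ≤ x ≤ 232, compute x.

Compute 177^195 mod 263 = 193, then multiply by 177 repeatedly:
  177^195=193  177^196=234  177^197=127  177^198=124  177^199=119
  177^200=23  177^201=126  177^202=210  177^203=87  177^204=145
  177^205=154  177^206=169  177^207=194  177^208=148  177^209=159
  177^210=2  177^211=91  177^212=64  177^213=19  177^214=207
  177^215=82  177^216=49  177^217=257  177^218=253
Found 253 at exponent 218.

218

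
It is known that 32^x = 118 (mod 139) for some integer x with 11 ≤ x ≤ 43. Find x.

Compute 32^11 mod 139 = 85, then multiply by 32 repeatedly:
  32^11=85  32^12=79  32^13=26  32^14=137  32^15=75
  32^16=37  32^17=72  32^18=80  32^19=58  32^20=49
  32^21=39  32^22=136  32^23=43  32^24=125  32^25=108
  32^26=120  32^27=87  32^28=4  32^29=128  32^30=65
  32^31=134  32^32=118
Found 118 at exponent 32.

32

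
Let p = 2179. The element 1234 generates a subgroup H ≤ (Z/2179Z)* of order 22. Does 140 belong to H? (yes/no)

⟨1234⟩ has order 22; its elements mod 2179 are {1, 61, 306, 365, 475, 561, 637, 643, 648, 945, 991, 1188, 1234, 1531, 1536, 1542, 1618, 1704, 1814, 1873, 2118, 2178}.
140 is not in this set.

no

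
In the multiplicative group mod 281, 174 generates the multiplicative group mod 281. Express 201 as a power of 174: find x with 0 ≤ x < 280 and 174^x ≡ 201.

6

Baby-step giant-step with m = ceil(sqrt(280)) = 17.
Baby table (174^j mod 281 for j=0..16):
  0:1  1:174  2:209  3:117  4:126  5:6  6:201  7:130
  8:140  9:194  10:36  11:82  12:218  13:278  14:40  15:216
  16:211
Giant step factor: 174^(-17) ≡ 84 (mod 281).
Scan 201·84^i mod 281 for i = 0, 1, …:
  i=0: 201
Match at i=0, j=6: x = 0·17 + 6 = 6.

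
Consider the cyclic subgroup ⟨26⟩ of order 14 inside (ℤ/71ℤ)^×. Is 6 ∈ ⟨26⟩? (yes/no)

no

⟨26⟩ has order 14; its elements mod 71 are {1, 20, 23, 26, 30, 32, 34, 37, 39, 41, 45, 48, 51, 70}.
6 is not in this set.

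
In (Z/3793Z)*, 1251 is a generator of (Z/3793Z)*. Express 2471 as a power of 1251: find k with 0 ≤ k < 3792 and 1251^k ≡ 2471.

618

Baby-step giant-step with m = ceil(sqrt(3792)) = 62.
Baby table (1251^j mod 3793 for j=0..61):
  0:1  1:1251  2:2285  3:2406  4:2057  5:1653  6:718  7:3070
  8:2054  9:1693  10:1449  11:3438  12:3469  13:527  14:3088  15:1814
  16:1100  17:3034  18:2534  19:2879  20:2072  21:1453  22:856  23:1230
  24:2565  25:3730  26:840  27:179  28:142  29:3164  30:2065  31:282
  32:33  33:3353  34:3338  35:3538  36:3400  37:1447  38:936  39:2692
  40:3301  41:2767  42:2301  43:3457  44:687  45:2219  46:3286  47:2967
  48:2163  49:1504  50:176  51:182  52:102  53:2433  54:1697  55:2660
  56:1199  57:1714  58:1169  59:2114  60:893  61:2001
Giant step factor: 1251^(-62) ≡ 1970 (mod 3793).
Scan 2471·1970^i mod 3793 for i = 0, 1, …:
  i=0: 2471   i=1: 1451   i=2: 2341   i=3: 3275
  i=4: 3650   i=5: 2765   i=6: 302   i=7: 3232
  i=8: 2386   i=9: 893
Match at i=9, j=60: k = 9·62 + 60 = 618.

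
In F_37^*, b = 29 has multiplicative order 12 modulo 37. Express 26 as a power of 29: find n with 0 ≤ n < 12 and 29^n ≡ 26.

4

Successive powers of 29 modulo 37:
  29^0=1  29^1=29  29^2=27  29^3=6  29^4=26
So 29^4 ≡ 26 (mod 37), giving n = 4.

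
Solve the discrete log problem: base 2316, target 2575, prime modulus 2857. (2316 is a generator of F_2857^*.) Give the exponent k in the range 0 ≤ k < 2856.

2174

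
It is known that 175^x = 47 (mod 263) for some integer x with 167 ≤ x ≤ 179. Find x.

Compute 175^167 mod 263 = 160, then multiply by 175 repeatedly:
  175^167=160  175^168=122  175^169=47
Found 47 at exponent 169.

169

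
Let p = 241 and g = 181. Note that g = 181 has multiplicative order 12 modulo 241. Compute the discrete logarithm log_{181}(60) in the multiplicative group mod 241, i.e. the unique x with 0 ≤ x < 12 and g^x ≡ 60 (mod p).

7

Successive powers of 181 modulo 241:
  181^0=1  181^1=181  181^2=226  181^3=177  181^4=225  181^5=237
  181^6=240  181^7=60
So 181^7 ≡ 60 (mod 241), giving x = 7.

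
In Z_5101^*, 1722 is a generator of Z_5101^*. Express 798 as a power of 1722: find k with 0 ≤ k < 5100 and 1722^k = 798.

Baby-step giant-step with m = ceil(sqrt(5100)) = 72.
Baby table (1722^j mod 5101 for j=0..71):
  0:1  1:1722  2:1603  3:725  4:3806  5:4248  6:222  7:4810
  8:3897  9:2819  10:3267  11:4472  12:3375  13:1711  14:3065  15:3496
  16:932  17:3190  18:4504  19:2368  20:1997  21:760  22:2864  23:4242
  24:92  25:293  26:4648  27:387  28:3284  29:3140  30:20  31:3834
  32:1454  33:4298  34:4706  35:3344  36:4440  37:4382  38:1425  39:269
  40:4128  41:2723  42:1187  43:3614  44:88  45:3607  46:3337  47:2588
  48:3363  49:1451  50:4233  51:4998  52:1169  53:3224  54:1840  55:759
  56:1142  57:2639  58:4468  59:1588  60:400  61:165  62:3575  63:4344
  64:2302  65:567  66:2083  67:923  68:2995  69:279  70:944  71:3450
Giant step factor: 1722^(-72) ≡ 3760 (mod 5101).
Scan 798·3760^i mod 5101 for i = 0, 1, …:
  i=0: 798   i=1: 1092   i=2: 4716   i=3: 1084
  i=4: 141   i=5: 4757   i=6: 2214   i=7: 4909
  i=8: 2422   i=9: 1435     …   i=48: 4594
  i=49: 1454
Match at i=49, j=32: k = 49·72 + 32 = 3560.

3560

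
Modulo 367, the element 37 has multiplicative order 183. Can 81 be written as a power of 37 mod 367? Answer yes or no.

81 ∈ ⟨37⟩ iff 81^183 ≡ 1 (mod 367), since |⟨37⟩| = 183.
81^183 mod 367 = 1.
Since 1 = 1, 81 lies in the subgroup.

yes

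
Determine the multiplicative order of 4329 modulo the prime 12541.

The order of 4329 must divide p − 1 = 12540 = 2^2 · 3 · 5 · 11 · 19.
Divisors: 1, 2, 3, 4, 5, 6, 10, 11, 12, 15, 19, 20, 22, 30, 33, 38, 44, 55, 57, 60, 66, 76, 95, 110, 114, 132, 165, 190, 209, 220, 228, 285, 330, 380, 418, 570, 627, 660, 836, 1045, 1140, 1254, 2090, 2508, 3135, 4180, 6270, 12540.
Check each in increasing order: 4329^1 ≡ 4329;  4329^2 ≡ 3987;  4329^3 ≡ 3307;  4329^4 ≡ 6722;  4329^5 ≡ 4418;  4329^6 ≡ 497;  4329^10 ≡ 4928;  4329^11 ≡ 1071;  4329^12 ≡ 8730;  4329^15 ≡ 728;  4329^19 ≡ 2626;  4329^20 ≡ 5808;  4329^22 ≡ 5810;  4329^30 ≡ 3262;  4329^33 ≡ 2174;  4329^38 ≡ 10867;  4329^44 ≡ 8269;  4329^55 ≡ 2153;  4329^57 ≡ 5967;  4329^60 ≡ 5876;  4329^66 ≡ 10860;  4329^76 ≡ 5633;  4329^95 ≡ 6419;  4329^110 ≡ 7780;  4329^114 ≡ 1190;  4329^132 ≡ 4036;  4329^165 ≡ 8105;  4329^190 ≡ 6376;  4329^209 ≡ 1141;  4329^220 ≡ 5534;  4329^228 ≡ 11508;  4329^285 ≡ 6261;  4329^330 ≡ 1267;  4329^380 ≡ 7995;  4329^418 ≡ 10158;  4329^570 ≡ 9496;  4329^627 ≡ 2394;  4329^660 ≡ 41;  4329^836 ≡ 10157;  4329^1045 ≡ 1253;  4329^1140 ≡ 4226;  4329^1254 ≡ 12540;  4329^2090 ≡ 2384;  4329^2508 ≡ 1.
Smallest exponent giving 1 is 2508.

2508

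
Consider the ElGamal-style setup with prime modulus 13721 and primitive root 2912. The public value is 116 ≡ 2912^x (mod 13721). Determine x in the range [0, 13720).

13424

Baby-step giant-step with m = ceil(sqrt(13720)) = 118.
Baby table (2912^j mod 13721 for j=0..117):
  0:1  1:2912  2:166  3:3157  4:114  5:2664  6:5203  7:3152
  8:12996  9:1834  10:3139  11:2582  12:13397  13:3261  14:1100  15:6207
  16:4227  17:1287  18:1911  19:7827  20:1643  21:9508  22:12039  23:413
  24:8929  25:13674  26:346  27:5919  28:2552  29:8363  30:12002  31:2437
  32:2787  33:6633  34:9849  35:3398  36:2135  37:1507  38:11385  39:3184
  40:10133  41:7146  42:8116  43:6230  44:2598  45:5105  46:5917  47:10449
  48:8031  49:5688  50:2209  51:11180  52:9948  53:3545  54:4848  55:12188
  56:8950  57:6221  58:3832  59:3611  60:4946  61:9423  62:11497  63:24
  64:1283  65:3984  66:7163  67:2736  68:9052  69:1383  70:7043  71:10042
  72:2853  73:6731  74:7084  75:5945  76:9659  77:12679  78:11758  79:5401
  80:3446  81:4701  82:9475  83:11990  84:8656  85:795  86:9912  87:8481
  88:12593  89:8304  90:4846  91:6364  92:8618  93:13628  94:3604  95:12004
  96:8261  97:3119  98:12947  99:10077  100:8726  101:12541  102:7811  103:9935
  104:6852  105:2690  106:12310  107:7468  108:12752  109:4798  110:3798  111:650
  112:13023  113:11853  114:7621  115:5495  116:2754  117:6584
Giant step factor: 2912^(-118) ≡ 12886 (mod 13721).
Scan 116·12886^i mod 13721 for i = 0, 1, …:
  i=0: 116   i=1: 12908   i=2: 6526   i=3: 11748
  i=4: 935   i=5: 1372   i=6: 6944   i=7: 5743
  i=8: 6945   i=9: 4908     …   i=112: 10363
  i=113: 4846
Match at i=113, j=90: x = 113·118 + 90 = 13424.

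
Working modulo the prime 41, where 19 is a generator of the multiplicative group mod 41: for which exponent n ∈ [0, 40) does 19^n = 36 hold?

Successive powers of 19 modulo 41:
  19^0=1  19^1=19  19^2=33  19^3=12  19^4=23  19^5=27
  19^6=21  19^7=30  19^8=37  19^9=6  19^10=32  19^11=34
  19^12=31  19^13=15  19^14=39  19^15=3  19^16=16  19^17=17
  19^18=36
So 19^18 ≡ 36 (mod 41), giving n = 18.

18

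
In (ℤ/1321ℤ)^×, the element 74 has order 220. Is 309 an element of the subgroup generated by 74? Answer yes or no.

no

309 ∈ ⟨74⟩ iff 309^220 ≡ 1 (mod 1321), since |⟨74⟩| = 220.
309^220 mod 1321 = 298.
Since 298 ≠ 1, 309 does not lie in the subgroup.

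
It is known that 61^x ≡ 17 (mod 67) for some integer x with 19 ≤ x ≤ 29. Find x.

28

Compute 61^19 mod 67 = 2, then multiply by 61 repeatedly:
  61^19=2  61^20=55  61^21=5  61^22=37  61^23=46
  61^24=59  61^25=48  61^26=47  61^27=53  61^28=17
Found 17 at exponent 28.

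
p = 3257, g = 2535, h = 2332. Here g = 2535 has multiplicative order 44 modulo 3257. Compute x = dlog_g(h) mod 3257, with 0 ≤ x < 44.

Baby-step giant-step with m = ceil(sqrt(44)) = 7.
Baby table (2535^j mod 3257 for j=0..6):
  0:1  1:2535  2:164  3:2101  4:840  5:2579  6:966
Giant step factor: 2535^(-7) ≡ 165 (mod 3257).
Scan 2332·165^i mod 3257 for i = 0, 1, …:
  i=0: 2332   i=1: 454   i=2: 3256   i=3: 3092
  i=4: 2088   i=5: 2535
Match at i=5, j=1: x = 5·7 + 1 = 36.

36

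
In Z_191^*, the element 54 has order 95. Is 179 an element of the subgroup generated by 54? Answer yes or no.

no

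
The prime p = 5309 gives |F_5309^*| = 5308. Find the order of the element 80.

1327

The order of 80 must divide p − 1 = 5308 = 2^2 · 1327.
Divisors: 1, 2, 4, 1327, 2654, 5308.
Check each in increasing order: 80^1 ≡ 80;  80^2 ≡ 1091;  80^4 ≡ 1065;  80^1327 ≡ 1.
Smallest exponent giving 1 is 1327.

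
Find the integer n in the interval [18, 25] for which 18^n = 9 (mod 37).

20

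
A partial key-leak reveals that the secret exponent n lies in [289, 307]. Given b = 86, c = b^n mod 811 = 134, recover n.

Compute 86^289 mod 811 = 675, then multiply by 86 repeatedly:
  86^289=675  86^290=469  86^291=595  86^292=77  86^293=134
Found 134 at exponent 293.

293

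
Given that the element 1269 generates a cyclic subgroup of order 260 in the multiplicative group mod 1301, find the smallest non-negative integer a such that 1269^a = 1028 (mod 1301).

Baby-step giant-step with m = ceil(sqrt(260)) = 17.
Baby table (1269^j mod 1301 for j=0..16):
  0:1  1:1269  2:1024  3:1058  4:1271  5:960  6:504  7:785
  8:900  9:1123  10:492  11:1169  12:321  13:136  14:852  15:57
  16:778
Giant step factor: 1269^(-17) ≡ 147 (mod 1301).
Scan 1028·147^i mod 1301 for i = 0, 1, …:
  i=0: 1028   i=1: 200   i=2: 778
Match at i=2, j=16: a = 2·17 + 16 = 50.

50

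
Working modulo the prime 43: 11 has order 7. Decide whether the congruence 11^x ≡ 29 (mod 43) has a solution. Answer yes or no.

no

29 ∈ ⟨11⟩ iff 29^7 ≡ 1 (mod 43), since |⟨11⟩| = 7.
29^7 mod 43 = 7.
Since 7 ≠ 1, 29 does not lie in the subgroup.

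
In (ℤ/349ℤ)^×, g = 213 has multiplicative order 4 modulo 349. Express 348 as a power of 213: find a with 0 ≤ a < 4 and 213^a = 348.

Successive powers of 213 modulo 349:
  213^0=1  213^1=213  213^2=348
So 213^2 ≡ 348 (mod 349), giving a = 2.

2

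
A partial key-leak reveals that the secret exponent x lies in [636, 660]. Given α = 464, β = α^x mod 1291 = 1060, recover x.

Compute 464^636 mod 1291 = 64, then multiply by 464 repeatedly:
  464^636=64  464^637=3  464^638=101  464^639=388  464^640=583
  464^641=693  464^642=93  464^643=549  464^644=409  464^645=1290
  464^646=827  464^647=301  464^648=236  464^649=1060
Found 1060 at exponent 649.

649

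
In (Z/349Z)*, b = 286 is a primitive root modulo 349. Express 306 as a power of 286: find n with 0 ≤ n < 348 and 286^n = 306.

Successive powers of 286 modulo 349:
  286^0=1  286^1=286  286^2=130  286^3=186  286^4=148  286^5=99
  286^6=45  286^7=306
So 286^7 ≡ 306 (mod 349), giving n = 7.

7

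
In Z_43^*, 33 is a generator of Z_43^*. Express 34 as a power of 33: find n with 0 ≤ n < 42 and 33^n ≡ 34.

17

Baby-step giant-step with m = ceil(sqrt(42)) = 7.
Baby table (33^j mod 43 for j=0..6):
  0:1  1:33  2:14  3:32  4:24  5:18  6:35
Giant step factor: 33^(-7) ≡ 7 (mod 43).
Scan 34·7^i mod 43 for i = 0, 1, …:
  i=0: 34   i=1: 23   i=2: 32
Match at i=2, j=3: n = 2·7 + 3 = 17.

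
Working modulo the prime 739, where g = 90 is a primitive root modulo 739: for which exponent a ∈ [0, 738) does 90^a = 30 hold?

Baby-step giant-step with m = ceil(sqrt(738)) = 28.
Baby table (90^j mod 739 for j=0..27):
  0:1  1:90  2:710  3:346  4:102  5:312  6:737  7:559
  8:58  9:47  10:535  11:115  12:4  13:360  14:623  15:645
  16:408  17:509  18:731  19:19  20:232  21:188  22:662  23:460
  24:16  25:701  26:275  27:363
Giant step factor: 90^(-28) ≡ 24 (mod 739).
Scan 30·24^i mod 739 for i = 0, 1, …:
  i=0: 30   i=1: 720   i=2: 283   i=3: 141
  i=4: 428   i=5: 665   i=6: 441   i=7: 238
  i=8: 539   i=9: 373     …   i=13: 247
  i=14: 16
Match at i=14, j=24: a = 14·28 + 24 = 416.

416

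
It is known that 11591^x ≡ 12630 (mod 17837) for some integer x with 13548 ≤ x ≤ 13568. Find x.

13561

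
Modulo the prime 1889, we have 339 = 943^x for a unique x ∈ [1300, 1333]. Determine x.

1321

Compute 943^1300 mod 1889 = 1643, then multiply by 943 repeatedly:
  943^1300=1643  943^1301=369  943^1302=391  943^1303=358  943^1304=1352
  943^1305=1750  943^1306=1153  943^1307=1104  943^1308=233  943^1309=595
  943^1310=52  943^1311=1811  943^1312=117  943^1313=769  943^1314=1680
  943^1315=1258  943^1316=2  943^1317=1886  943^1318=949  943^1319=1410
  943^1320=1663  943^1321=339
Found 339 at exponent 1321.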